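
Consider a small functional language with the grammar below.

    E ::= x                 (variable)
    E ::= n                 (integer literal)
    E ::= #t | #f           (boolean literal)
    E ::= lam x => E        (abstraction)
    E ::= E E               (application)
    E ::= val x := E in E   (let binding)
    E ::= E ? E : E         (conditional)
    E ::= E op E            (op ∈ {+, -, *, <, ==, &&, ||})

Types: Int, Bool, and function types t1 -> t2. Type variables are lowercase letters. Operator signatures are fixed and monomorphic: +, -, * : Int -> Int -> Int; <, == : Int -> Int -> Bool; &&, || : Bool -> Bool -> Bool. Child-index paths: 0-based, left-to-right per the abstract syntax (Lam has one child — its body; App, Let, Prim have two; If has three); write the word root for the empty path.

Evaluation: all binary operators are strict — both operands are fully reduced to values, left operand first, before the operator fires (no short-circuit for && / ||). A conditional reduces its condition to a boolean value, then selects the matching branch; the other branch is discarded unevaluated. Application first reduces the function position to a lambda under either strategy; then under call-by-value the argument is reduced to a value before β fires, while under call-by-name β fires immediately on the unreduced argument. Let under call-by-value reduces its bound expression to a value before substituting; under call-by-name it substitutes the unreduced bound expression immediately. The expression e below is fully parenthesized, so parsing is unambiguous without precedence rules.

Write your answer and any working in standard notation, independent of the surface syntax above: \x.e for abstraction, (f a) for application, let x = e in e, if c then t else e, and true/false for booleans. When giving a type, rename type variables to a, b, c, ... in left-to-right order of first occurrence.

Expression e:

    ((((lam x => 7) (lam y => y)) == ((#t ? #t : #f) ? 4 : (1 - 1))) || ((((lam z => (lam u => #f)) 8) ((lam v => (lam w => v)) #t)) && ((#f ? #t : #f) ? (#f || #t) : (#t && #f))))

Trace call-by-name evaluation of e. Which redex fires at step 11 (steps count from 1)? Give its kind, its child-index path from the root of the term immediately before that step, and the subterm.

Answer: delta at root : (false || false)

Trace:
step 0: ((((\x.7) (\y.y)) == (if (if true then true else false) then 4 else (1 - 1))) || ((((\z.(\u.false)) 8) ((\v.(\w.v)) true)) && (if (if false then true else false) then (false || true) else (true && false))))
step 1: [beta@0.0] ((7 == (if (if true then true else false) then 4 else (1 - 1))) || ((((\z.(\u.false)) 8) ((\v.(\w.v)) true)) && (if (if false then true else false) then (false || true) else (true && false))))
step 2: [if@0.1.0] ((7 == (if true then 4 else (1 - 1))) || ((((\z.(\u.false)) 8) ((\v.(\w.v)) true)) && (if (if false then true else false) then (false || true) else (true && false))))
step 3: [if@0.1] ((7 == 4) || ((((\z.(\u.false)) 8) ((\v.(\w.v)) true)) && (if (if false then true else false) then (false || true) else (true && false))))
step 4: [delta@0] (false || ((((\z.(\u.false)) 8) ((\v.(\w.v)) true)) && (if (if false then true else false) then (false || true) else (true && false))))
step 5: [beta@1.0.0] (false || (((\u.false) ((\v.(\w.v)) true)) && (if (if false then true else false) then (false || true) else (true && false))))
step 6: [beta@1.0] (false || (false && (if (if false then true else false) then (false || true) else (true && false))))
step 7: [if@1.1.0] (false || (false && (if false then (false || true) else (true && false))))
step 8: [if@1.1] (false || (false && (true && false)))
step 9: [delta@1.1] (false || (false && false))
step 10: [delta@1] (false || false)
step 11: [delta@root] false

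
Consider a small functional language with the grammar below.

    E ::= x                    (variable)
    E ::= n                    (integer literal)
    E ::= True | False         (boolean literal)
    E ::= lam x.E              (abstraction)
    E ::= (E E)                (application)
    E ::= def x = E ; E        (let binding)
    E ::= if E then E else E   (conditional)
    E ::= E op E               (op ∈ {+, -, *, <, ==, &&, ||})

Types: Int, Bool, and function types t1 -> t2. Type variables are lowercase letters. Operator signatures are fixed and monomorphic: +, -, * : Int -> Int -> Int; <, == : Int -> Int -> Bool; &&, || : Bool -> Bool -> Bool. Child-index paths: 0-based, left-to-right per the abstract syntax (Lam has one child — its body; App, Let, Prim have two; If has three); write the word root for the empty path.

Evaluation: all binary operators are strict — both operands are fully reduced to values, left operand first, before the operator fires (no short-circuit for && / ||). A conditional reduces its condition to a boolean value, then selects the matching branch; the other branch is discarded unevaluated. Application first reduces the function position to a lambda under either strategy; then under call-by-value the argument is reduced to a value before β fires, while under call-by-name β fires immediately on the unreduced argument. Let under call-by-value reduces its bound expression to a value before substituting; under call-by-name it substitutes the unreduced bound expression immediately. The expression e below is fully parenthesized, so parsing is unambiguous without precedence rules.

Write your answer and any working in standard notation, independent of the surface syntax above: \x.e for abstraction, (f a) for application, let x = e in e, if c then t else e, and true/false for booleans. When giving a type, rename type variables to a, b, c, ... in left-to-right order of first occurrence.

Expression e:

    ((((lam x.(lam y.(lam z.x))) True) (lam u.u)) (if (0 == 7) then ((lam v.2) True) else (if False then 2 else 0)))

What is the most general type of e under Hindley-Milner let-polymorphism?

Working:
x : a
\z._ : c -> a
\y._ : b -> c -> a
\x._ : a -> b -> c -> a
  unify a -> b -> c -> a ~ Bool -> d
  unify a ~ Bool
  unify b -> c -> Bool ~ d
_ _ : b -> c -> Bool
u : e
\u._ : e -> e
  unify b -> c -> Bool ~ (e -> e) -> f
  unify b ~ e -> e
  unify c -> Bool ~ f
_ _ : c -> Bool
  unify Int ~ Int
  unify Int ~ Int
  unify Bool ~ Bool
\v._ : g -> Int
  unify g -> Int ~ Bool -> h
  unify g ~ Bool
  unify Int ~ h
_ _ : Int
  unify Bool ~ Bool
  unify Int ~ Int
  unify Int ~ Int
  unify c -> Bool ~ Int -> i
  unify c ~ Int
  unify Bool ~ i
_ _ : Bool

Answer: Bool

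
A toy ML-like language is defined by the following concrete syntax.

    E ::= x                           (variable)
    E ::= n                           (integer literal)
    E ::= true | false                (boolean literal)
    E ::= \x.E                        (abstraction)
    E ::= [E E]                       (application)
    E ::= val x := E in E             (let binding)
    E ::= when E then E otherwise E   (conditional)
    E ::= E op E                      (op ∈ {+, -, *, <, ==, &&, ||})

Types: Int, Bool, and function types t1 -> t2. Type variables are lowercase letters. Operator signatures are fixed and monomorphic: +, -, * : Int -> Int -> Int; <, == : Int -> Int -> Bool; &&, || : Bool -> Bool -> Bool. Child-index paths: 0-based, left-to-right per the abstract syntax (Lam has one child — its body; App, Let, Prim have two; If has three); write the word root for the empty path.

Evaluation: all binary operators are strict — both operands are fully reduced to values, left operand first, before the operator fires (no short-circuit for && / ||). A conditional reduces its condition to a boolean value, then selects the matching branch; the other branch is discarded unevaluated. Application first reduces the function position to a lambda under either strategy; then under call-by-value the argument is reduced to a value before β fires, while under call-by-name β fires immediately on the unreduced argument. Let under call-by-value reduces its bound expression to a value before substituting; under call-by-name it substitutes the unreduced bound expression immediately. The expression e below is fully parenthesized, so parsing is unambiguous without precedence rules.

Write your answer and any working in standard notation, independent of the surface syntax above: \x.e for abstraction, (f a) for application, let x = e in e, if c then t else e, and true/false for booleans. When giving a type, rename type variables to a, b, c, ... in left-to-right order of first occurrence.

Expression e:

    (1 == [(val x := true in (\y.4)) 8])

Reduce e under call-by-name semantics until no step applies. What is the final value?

Answer: false

Trace:
step 0: (1 == ((let x = true in (\y.4)) 8))
step 1: [let@1.0] (1 == ((\y.4) 8))
step 2: [beta@1] (1 == 4)
step 3: [delta@root] false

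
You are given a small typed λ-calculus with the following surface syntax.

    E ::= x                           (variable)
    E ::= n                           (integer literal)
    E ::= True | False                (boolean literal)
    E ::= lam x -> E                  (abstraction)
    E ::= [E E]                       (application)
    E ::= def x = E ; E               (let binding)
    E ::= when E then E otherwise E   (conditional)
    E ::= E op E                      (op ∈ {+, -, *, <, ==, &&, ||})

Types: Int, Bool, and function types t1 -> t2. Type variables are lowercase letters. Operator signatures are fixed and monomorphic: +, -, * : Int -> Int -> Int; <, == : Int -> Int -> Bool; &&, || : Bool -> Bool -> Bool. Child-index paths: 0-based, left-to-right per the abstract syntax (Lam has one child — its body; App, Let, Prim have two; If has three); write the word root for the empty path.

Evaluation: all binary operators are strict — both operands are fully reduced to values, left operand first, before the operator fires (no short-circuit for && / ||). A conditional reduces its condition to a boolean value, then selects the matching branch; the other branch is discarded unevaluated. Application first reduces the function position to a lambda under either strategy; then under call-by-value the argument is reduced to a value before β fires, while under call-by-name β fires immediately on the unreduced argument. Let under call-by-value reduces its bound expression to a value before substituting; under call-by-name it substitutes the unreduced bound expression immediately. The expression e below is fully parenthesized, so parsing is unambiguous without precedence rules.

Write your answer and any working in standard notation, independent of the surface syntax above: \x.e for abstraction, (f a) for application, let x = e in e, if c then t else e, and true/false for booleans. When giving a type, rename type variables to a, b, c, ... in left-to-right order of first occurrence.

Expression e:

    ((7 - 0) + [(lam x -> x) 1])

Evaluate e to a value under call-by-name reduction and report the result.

Trace:
step 0: ((7 - 0) + ((\x.x) 1))
step 1: [delta@0] (7 + ((\x.x) 1))
step 2: [beta@1] (7 + 1)
step 3: [delta@root] 8

Answer: 8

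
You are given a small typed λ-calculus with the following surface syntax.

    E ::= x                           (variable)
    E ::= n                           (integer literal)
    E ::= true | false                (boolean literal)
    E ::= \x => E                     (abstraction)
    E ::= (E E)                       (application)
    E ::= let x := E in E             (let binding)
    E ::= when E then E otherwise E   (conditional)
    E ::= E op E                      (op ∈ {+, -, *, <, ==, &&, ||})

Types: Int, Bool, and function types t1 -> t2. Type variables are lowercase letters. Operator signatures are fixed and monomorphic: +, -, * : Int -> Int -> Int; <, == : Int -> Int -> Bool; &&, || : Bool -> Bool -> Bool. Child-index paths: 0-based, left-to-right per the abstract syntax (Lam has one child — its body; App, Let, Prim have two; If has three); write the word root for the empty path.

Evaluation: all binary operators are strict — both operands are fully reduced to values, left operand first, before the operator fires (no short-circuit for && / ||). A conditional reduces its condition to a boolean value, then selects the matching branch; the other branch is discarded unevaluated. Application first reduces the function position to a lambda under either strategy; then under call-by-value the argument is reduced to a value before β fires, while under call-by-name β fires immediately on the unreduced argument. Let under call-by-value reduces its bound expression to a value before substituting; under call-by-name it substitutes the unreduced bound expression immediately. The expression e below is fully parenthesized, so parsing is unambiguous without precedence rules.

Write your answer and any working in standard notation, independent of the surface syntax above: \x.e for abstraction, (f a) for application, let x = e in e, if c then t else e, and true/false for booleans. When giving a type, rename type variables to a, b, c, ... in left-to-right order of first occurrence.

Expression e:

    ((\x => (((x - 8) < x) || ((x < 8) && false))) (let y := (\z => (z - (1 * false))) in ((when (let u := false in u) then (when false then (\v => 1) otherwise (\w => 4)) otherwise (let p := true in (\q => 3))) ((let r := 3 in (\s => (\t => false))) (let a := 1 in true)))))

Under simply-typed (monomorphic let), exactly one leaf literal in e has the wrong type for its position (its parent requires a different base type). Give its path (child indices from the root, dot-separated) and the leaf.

Answer: 1.0.0.1.1 : false

Trace:
x : a
  unify a ~ Int
  unify Int ~ Int
  unify Int ~ Int
x : Int
  unify Int ~ Int
  unify Bool ~ Bool
x : Int
  unify Int ~ Int
  unify Int ~ Int
  unify Bool ~ Bool
  unify Bool ~ Bool
  unify Bool ~ Bool
\x._ : Int -> Bool
z : b
  unify b ~ Int
  unify Int ~ Int
  unify Bool ~ Int
  FAIL: mismatch Bool ~ Int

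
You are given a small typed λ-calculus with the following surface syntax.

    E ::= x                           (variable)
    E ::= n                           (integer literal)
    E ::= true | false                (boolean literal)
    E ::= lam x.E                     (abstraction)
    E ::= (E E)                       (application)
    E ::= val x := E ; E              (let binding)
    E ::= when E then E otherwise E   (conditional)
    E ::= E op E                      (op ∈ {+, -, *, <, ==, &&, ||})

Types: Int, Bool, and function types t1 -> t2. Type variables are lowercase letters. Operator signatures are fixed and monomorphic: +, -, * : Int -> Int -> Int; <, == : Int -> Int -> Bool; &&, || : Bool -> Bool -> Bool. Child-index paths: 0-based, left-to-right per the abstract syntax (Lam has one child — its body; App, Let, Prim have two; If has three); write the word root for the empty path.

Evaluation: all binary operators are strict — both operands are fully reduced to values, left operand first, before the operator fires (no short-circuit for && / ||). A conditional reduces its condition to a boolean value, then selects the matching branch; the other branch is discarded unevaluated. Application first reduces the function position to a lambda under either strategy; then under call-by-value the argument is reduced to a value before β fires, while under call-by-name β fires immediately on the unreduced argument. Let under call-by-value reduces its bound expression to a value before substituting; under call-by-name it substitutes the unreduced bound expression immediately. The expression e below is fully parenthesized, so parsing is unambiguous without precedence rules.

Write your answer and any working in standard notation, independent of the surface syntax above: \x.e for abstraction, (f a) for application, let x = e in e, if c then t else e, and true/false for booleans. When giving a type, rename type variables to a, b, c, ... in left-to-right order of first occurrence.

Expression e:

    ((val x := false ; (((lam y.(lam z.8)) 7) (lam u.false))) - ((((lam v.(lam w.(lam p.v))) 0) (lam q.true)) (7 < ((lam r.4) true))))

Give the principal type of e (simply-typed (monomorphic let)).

Answer: Int

Derivation:
let x : Bool
\z._ : b -> Int
\y._ : a -> b -> Int
  unify a -> b -> Int ~ Int -> c
  unify a ~ Int
  unify b -> Int ~ c
_ _ : b -> Int
\u._ : d -> Bool
  unify b -> Int ~ (d -> Bool) -> e
  unify b ~ d -> Bool
  unify Int ~ e
_ _ : Int
  unify Int ~ Int
v : f
\p._ : h -> f
\w._ : g -> h -> f
\v._ : f -> g -> h -> f
  unify f -> g -> h -> f ~ Int -> i
  unify f ~ Int
  unify g -> h -> Int ~ i
_ _ : g -> h -> Int
\q._ : j -> Bool
  unify g -> h -> Int ~ (j -> Bool) -> k
  unify g ~ j -> Bool
  unify h -> Int ~ k
_ _ : h -> Int
  unify Int ~ Int
\r._ : l -> Int
  unify l -> Int ~ Bool -> m
  unify l ~ Bool
  unify Int ~ m
_ _ : Int
  unify Int ~ Int
  unify h -> Int ~ Bool -> n
  unify h ~ Bool
  unify Int ~ n
_ _ : Int
  unify Int ~ Int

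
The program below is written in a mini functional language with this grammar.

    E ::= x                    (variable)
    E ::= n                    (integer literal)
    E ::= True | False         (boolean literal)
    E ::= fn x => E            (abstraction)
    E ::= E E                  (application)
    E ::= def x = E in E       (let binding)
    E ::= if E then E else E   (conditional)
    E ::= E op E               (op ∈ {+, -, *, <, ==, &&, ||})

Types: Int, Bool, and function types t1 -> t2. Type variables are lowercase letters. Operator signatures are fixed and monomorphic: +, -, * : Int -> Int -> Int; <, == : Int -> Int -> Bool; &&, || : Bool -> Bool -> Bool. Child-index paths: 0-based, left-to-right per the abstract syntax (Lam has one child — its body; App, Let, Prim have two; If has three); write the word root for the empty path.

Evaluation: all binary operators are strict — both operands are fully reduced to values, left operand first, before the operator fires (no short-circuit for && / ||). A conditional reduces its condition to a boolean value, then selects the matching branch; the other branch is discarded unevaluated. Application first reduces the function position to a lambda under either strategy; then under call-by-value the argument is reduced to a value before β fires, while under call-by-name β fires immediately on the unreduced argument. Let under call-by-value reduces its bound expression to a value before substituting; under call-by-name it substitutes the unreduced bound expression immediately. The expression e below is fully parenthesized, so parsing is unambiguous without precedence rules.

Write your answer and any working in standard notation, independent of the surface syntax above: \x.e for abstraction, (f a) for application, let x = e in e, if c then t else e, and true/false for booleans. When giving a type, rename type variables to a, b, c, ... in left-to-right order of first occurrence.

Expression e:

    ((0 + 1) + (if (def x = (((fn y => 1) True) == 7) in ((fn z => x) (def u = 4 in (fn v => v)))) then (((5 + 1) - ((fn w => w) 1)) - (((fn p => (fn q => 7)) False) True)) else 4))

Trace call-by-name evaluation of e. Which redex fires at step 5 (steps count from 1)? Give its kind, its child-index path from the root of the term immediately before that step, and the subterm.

Answer: delta at 1.0 : (1 == 7)

Working:
step 0: ((0 + 1) + (if (let x = (((\y.1) true) == 7) in ((\z.x) (let u = 4 in (\v.v)))) then (((5 + 1) - ((\w.w) 1)) - (((\p.(\q.7)) false) true)) else 4))
step 1: [delta@0] (1 + (if (let x = (((\y.1) true) == 7) in ((\z.x) (let u = 4 in (\v.v)))) then (((5 + 1) - ((\w.w) 1)) - (((\p.(\q.7)) false) true)) else 4))
step 2: [let@1.0] (1 + (if ((\z.(((\y.1) true) == 7)) (let u = 4 in (\v.v))) then (((5 + 1) - ((\w.w) 1)) - (((\p.(\q.7)) false) true)) else 4))
step 3: [beta@1.0] (1 + (if (((\y.1) true) == 7) then (((5 + 1) - ((\w.w) 1)) - (((\p.(\q.7)) false) true)) else 4))
step 4: [beta@1.0.0] (1 + (if (1 == 7) then (((5 + 1) - ((\w.w) 1)) - (((\p.(\q.7)) false) true)) else 4))
step 5: [delta@1.0] (1 + (if false then (((5 + 1) - ((\w.w) 1)) - (((\p.(\q.7)) false) true)) else 4))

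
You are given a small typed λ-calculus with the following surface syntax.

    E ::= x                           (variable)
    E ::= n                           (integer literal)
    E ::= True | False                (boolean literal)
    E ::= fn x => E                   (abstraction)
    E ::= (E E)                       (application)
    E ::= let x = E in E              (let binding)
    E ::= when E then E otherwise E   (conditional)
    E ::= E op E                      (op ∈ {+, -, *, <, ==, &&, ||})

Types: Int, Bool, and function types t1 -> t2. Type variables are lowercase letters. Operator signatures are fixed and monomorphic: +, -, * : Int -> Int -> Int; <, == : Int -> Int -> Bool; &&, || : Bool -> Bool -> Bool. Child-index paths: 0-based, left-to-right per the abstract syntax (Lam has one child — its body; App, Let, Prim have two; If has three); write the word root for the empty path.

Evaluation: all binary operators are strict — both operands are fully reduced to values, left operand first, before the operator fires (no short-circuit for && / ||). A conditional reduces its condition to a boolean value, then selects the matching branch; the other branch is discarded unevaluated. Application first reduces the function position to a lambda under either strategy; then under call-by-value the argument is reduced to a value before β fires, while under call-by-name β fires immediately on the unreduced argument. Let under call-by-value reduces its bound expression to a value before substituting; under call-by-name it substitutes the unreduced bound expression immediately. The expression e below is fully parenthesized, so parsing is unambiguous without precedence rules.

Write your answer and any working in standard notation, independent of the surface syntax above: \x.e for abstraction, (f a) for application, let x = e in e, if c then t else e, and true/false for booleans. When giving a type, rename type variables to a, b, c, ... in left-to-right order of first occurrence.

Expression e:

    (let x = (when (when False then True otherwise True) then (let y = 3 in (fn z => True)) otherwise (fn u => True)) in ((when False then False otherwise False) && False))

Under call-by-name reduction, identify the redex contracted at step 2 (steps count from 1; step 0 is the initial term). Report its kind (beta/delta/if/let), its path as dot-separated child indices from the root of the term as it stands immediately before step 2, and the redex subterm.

Answer: if at 0 : (if false then false else false)

Trace:
step 0: (let x = (if (if false then true else true) then (let y = 3 in (\z.true)) else (\u.true)) in ((if false then false else false) && false))
step 1: [let@root] ((if false then false else false) && false)
step 2: [if@0] (false && false)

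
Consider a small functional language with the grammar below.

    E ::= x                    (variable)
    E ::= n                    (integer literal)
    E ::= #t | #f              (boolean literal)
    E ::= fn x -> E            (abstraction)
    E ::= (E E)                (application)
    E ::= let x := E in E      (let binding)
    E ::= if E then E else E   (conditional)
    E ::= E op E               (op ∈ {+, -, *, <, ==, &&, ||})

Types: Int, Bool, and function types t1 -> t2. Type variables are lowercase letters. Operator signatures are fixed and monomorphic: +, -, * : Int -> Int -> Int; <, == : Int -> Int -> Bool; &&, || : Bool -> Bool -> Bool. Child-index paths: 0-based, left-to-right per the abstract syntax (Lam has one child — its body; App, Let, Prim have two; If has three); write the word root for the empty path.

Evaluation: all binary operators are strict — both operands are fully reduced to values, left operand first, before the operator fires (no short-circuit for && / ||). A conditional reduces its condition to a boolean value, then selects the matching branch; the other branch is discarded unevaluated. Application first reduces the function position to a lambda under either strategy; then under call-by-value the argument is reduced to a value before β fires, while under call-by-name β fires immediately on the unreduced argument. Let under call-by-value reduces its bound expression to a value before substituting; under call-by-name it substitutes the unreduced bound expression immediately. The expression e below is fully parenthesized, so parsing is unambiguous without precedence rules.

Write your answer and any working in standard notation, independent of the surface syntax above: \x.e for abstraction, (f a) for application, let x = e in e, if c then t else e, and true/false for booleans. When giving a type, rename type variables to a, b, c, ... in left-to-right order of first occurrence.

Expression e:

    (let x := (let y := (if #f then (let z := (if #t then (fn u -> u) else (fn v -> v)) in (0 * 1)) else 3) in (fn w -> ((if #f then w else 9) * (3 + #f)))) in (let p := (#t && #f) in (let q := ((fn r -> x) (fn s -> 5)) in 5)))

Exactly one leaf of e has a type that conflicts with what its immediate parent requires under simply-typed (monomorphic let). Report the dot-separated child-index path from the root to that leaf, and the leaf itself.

Answer: 0.1.0.1.1 : false

Trace:
  unify Bool ~ Bool
  unify Bool ~ Bool
u : a
\u._ : a -> a
v : b
\v._ : b -> b
  unify a -> a ~ b -> b
  unify a ~ b
  unify b ~ b
let z : b -> b
  unify Int ~ Int
  unify Int ~ Int
  unify Int ~ Int
let y : Int
  unify Bool ~ Bool
w : c
  unify c ~ Int
  unify Int ~ Int
  unify Int ~ Int
  unify Bool ~ Int
  FAIL: mismatch Bool ~ Int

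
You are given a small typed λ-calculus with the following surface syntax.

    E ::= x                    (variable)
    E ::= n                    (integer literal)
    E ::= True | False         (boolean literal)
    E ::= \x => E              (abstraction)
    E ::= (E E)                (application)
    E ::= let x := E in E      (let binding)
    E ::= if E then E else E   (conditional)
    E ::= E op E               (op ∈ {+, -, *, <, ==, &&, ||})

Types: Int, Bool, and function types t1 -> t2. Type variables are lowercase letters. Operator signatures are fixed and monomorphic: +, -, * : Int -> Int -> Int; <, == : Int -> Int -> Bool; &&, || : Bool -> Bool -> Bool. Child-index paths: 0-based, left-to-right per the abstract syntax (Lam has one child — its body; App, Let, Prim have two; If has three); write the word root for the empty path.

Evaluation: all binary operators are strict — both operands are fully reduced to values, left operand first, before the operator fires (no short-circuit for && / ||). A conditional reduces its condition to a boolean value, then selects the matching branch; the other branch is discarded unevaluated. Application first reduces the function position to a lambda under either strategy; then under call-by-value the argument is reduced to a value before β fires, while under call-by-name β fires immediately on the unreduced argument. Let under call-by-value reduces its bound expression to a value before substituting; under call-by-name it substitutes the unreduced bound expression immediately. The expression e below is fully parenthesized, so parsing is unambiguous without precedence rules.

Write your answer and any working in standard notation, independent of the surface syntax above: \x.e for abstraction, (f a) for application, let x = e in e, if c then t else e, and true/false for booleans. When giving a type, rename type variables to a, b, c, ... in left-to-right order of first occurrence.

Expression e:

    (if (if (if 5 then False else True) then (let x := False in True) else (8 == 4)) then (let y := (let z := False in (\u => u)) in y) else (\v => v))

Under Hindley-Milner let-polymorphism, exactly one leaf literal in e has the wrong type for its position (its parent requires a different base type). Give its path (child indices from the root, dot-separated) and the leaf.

Answer: 0.0.0 : 5

Trace:
  unify Int ~ Bool
  FAIL: mismatch Int ~ Bool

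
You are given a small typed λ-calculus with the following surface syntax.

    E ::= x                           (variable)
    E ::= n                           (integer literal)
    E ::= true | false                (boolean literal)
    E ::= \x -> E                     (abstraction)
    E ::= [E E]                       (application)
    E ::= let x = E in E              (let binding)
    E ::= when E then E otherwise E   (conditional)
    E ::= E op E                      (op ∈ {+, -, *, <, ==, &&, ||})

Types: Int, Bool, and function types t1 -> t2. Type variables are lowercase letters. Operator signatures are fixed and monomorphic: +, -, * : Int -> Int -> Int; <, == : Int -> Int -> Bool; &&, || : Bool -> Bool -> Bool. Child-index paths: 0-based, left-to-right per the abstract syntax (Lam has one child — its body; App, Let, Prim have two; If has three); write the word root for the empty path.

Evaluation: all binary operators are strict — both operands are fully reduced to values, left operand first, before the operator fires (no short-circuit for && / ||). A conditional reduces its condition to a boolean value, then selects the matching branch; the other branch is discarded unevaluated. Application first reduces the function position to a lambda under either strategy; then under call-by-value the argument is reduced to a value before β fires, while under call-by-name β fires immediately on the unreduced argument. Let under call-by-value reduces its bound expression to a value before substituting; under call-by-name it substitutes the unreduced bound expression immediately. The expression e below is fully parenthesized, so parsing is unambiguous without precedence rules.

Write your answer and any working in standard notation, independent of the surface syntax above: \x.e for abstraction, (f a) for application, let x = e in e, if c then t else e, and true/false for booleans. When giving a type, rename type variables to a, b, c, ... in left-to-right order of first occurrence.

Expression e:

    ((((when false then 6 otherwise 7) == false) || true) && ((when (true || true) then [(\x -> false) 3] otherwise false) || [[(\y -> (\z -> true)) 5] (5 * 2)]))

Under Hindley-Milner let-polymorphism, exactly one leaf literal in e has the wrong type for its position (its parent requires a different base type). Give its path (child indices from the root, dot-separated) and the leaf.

Derivation:
  unify Bool ~ Bool
  unify Int ~ Int
  unify Int ~ Int
  unify Bool ~ Int
  FAIL: mismatch Bool ~ Int

Answer: 0.0.1 : false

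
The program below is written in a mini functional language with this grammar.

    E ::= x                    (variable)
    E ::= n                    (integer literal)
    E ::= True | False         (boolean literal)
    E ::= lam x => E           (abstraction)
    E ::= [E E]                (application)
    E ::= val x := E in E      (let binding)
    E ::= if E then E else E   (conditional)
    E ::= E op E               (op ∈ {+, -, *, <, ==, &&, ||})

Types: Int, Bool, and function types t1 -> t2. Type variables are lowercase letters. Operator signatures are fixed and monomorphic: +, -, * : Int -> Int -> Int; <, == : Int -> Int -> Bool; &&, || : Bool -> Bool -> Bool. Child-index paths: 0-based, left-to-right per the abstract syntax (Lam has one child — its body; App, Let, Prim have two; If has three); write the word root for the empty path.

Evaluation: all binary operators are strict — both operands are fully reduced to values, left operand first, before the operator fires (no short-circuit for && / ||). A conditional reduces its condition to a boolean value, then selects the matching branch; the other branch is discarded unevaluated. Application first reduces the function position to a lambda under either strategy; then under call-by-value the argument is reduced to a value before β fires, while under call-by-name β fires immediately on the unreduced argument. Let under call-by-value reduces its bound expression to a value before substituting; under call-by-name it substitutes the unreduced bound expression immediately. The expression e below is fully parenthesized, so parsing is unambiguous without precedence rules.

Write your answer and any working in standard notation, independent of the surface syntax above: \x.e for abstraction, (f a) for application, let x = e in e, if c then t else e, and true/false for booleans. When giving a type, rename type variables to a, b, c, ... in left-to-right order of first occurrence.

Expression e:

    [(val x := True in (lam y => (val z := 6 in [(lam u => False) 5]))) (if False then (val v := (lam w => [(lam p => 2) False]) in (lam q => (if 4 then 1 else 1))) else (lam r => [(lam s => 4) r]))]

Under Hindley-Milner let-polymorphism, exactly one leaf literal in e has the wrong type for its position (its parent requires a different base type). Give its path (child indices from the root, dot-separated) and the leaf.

Answer: 1.1.1.0.0 : 4

Working:
let x : Bool
let z : Int
\u._ : b -> Bool
  unify b -> Bool ~ Int -> c
  unify b ~ Int
  unify Bool ~ c
_ _ : Bool
\y._ : a -> Bool
  unify Bool ~ Bool
\p._ : e -> Int
  unify e -> Int ~ Bool -> f
  unify e ~ Bool
  unify Int ~ f
_ _ : Int
\w._ : d -> Int
let v : forall. d -> Int
  unify Int ~ Bool
  FAIL: mismatch Int ~ Bool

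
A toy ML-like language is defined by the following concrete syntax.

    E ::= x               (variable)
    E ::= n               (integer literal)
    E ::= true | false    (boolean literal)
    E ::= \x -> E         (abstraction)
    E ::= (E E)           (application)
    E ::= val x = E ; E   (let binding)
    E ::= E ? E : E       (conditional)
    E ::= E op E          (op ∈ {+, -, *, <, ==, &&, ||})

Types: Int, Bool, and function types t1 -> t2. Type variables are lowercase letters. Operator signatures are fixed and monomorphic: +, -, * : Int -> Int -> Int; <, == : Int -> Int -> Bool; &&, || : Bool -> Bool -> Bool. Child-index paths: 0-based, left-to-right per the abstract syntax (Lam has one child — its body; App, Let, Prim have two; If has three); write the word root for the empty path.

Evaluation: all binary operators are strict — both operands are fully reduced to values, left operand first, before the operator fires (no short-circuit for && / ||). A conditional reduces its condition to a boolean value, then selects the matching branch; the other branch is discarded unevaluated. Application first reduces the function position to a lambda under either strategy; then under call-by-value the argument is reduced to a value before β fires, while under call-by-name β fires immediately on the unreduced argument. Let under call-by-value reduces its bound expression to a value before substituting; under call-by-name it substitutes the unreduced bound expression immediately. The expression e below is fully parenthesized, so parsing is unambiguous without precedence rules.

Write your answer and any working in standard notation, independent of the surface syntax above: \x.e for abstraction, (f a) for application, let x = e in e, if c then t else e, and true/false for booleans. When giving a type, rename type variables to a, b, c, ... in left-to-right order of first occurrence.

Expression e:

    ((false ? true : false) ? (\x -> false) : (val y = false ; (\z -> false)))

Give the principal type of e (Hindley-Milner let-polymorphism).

Derivation:
  unify Bool ~ Bool
  unify Bool ~ Bool
  unify Bool ~ Bool
\x._ : a -> Bool
let y : Bool
\z._ : b -> Bool
  unify a -> Bool ~ b -> Bool
  unify a ~ b
  unify Bool ~ Bool

Answer: a -> Bool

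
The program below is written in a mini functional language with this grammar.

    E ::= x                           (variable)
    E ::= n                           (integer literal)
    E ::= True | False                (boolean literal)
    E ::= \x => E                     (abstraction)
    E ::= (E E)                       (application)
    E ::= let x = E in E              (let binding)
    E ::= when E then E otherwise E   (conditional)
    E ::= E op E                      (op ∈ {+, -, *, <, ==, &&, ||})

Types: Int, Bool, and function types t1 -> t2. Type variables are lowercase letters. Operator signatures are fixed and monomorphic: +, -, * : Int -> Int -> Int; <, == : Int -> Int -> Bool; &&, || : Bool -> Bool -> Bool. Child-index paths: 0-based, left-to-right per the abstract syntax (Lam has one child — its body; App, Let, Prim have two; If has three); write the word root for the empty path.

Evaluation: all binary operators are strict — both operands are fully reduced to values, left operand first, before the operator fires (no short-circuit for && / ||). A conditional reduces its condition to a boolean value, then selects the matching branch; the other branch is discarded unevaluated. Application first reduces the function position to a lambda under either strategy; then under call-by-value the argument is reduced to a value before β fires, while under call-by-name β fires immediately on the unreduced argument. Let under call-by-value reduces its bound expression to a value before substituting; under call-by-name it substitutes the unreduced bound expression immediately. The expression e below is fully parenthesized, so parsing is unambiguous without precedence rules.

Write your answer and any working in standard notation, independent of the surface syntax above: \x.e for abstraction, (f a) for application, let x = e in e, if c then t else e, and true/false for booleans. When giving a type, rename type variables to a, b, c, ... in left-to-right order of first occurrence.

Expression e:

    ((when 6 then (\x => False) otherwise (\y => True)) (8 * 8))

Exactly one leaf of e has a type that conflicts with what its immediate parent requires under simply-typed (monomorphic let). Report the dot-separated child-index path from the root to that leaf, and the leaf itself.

Derivation:
  unify Int ~ Bool
  FAIL: mismatch Int ~ Bool

Answer: 0.0 : 6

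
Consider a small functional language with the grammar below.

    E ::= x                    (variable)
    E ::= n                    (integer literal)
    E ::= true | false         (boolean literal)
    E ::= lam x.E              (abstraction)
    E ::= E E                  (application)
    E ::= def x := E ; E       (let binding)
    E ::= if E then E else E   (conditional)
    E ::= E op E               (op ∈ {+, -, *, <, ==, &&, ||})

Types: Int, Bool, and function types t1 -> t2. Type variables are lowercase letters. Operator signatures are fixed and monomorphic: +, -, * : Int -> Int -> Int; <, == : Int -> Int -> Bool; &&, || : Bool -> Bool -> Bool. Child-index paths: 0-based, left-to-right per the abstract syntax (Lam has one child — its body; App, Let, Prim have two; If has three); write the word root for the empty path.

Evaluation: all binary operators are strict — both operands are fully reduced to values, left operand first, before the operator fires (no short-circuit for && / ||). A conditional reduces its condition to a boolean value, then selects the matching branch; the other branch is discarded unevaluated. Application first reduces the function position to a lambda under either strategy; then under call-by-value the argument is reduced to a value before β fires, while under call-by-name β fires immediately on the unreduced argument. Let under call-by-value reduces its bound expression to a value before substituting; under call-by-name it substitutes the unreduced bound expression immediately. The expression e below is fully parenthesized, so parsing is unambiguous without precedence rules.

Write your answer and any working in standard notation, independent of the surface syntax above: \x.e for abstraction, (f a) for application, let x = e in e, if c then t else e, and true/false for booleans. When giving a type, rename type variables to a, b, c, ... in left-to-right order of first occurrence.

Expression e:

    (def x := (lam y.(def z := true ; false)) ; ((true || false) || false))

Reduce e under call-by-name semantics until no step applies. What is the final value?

Derivation:
step 0: (let x = (\y.(let z = true in false)) in ((true || false) || false))
step 1: [let@root] ((true || false) || false)
step 2: [delta@0] (true || false)
step 3: [delta@root] true

Answer: true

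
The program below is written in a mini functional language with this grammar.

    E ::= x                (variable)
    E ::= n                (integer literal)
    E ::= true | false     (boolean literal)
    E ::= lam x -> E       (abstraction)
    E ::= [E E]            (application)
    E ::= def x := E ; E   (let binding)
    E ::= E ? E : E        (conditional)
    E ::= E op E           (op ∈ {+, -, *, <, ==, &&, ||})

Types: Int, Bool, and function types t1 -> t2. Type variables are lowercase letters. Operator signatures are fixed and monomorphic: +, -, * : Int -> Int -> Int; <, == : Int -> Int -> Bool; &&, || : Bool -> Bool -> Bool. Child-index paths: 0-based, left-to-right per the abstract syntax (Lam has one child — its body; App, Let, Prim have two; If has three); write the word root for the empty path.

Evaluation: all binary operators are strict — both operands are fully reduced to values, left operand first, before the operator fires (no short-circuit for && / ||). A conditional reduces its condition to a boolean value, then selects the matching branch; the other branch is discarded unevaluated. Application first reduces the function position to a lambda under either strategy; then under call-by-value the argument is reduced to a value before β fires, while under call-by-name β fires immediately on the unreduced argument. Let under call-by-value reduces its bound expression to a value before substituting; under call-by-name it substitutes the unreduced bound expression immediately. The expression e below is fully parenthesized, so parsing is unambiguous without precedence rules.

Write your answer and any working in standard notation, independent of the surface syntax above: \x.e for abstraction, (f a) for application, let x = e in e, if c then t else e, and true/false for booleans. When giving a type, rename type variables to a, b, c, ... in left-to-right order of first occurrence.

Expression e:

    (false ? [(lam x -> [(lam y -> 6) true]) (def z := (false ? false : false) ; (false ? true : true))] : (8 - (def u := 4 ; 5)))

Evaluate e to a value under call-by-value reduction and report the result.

Derivation:
step 0: (if false then ((\x.((\y.6) true)) (let z = (if false then false else false) in (if false then true else true))) else (8 - (let u = 4 in 5)))
step 1: [if@root] (8 - (let u = 4 in 5))
step 2: [let@1] (8 - 5)
step 3: [delta@root] 3

Answer: 3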